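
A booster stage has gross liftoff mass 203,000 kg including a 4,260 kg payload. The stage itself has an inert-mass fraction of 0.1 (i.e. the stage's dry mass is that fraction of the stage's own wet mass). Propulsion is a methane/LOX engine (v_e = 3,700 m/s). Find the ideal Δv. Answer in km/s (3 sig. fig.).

Δv ≈ 7.88 km/s

Stage wet mass = m₀ − payload = 203,000 − 4,260 = 198,740 kg.
Stage dry mass = ε × stage wet mass = 0.1 × 198,740 = 19,874 kg.
Burnout mass m_f = stage dry + payload = 19,874 + 4,260 = 24,134 kg.
Δv = v_e · ln(203,000/24,134) = 3700.0 × ln(8.411) = 3700.0 × 2.1296 ≈ 7879 m/s.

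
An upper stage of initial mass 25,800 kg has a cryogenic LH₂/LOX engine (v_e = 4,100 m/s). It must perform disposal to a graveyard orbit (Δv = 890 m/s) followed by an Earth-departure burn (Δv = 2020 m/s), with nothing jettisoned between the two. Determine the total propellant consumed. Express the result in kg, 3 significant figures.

After the first burn: m = 25800 × exp(−890/4100.0) = 25800 × 0.80487 = 20,765.6 kg.
After the second burn: m = 20,765.6 × exp(−2020/4100.0) = 20,765.6 × 0.61098 = 12,687.4 kg.
Total propellant = m₀ − m_final = 25800 − 12,687.4 = 13,112.6 kg.

total propellant consumed ≈ 13100 kg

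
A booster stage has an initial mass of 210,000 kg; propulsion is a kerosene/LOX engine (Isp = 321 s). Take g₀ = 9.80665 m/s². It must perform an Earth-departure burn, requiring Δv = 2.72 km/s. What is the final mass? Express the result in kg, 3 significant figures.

final mass ≈ 88500 kg

v_e = Isp · g₀ = 321 × 9.80665 = 3147.9 m/s.
From the ideal rocket equation, m₀/m_f = exp(Δv / v_e) = exp(2720 / 3147.9) = exp(0.8641) = 2.3728.
m_f = m₀ / 2.3728 = 210,000 / 2.3728 = 88,503 kg.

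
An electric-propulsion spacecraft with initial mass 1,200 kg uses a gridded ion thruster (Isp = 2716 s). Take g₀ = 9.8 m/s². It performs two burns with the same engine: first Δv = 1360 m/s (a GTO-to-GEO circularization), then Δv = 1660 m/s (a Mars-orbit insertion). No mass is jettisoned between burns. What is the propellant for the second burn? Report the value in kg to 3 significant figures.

v_e = Isp · g₀ = 2716 × 9.8 = 26616.8 m/s.
After the first burn: m = 1200 × exp(−1360/26616.8) = 1200 × 0.95019 = 1,140.23 kg.
After the second burn: m = 1,140.23 × exp(−1660/26616.8) = 1,140.23 × 0.93954 = 1,071.29 kg.
Second-burn propellant = 1,140.23 − 1,071.29 = 68.94 kg.

propellant for the second burn ≈ 68.9 kg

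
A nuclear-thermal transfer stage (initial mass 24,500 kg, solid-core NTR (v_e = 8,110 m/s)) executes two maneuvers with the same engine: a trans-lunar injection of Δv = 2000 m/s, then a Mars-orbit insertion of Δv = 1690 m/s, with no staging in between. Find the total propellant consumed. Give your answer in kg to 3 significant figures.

total propellant consumed ≈ 8960 kg

After the first burn: m = 24500 × exp(−2000/8110.0) = 24500 × 0.78145 = 19,145.5 kg.
After the second burn: m = 19,145.5 × exp(−1690/8110.0) = 19,145.5 × 0.81189 = 15,544 kg.
Total propellant = m₀ − m_final = 24500 − 15,544 = 8,956 kg.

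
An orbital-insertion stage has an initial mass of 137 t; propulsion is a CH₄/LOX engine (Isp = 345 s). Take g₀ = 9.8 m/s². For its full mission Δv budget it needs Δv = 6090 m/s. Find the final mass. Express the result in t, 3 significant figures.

final mass ≈ 22.6 t

v_e = Isp · g₀ = 345 × 9.8 = 3381.0 m/s.
m₀/m_f = exp(Δv / v_e) = exp(6090 / 3381.0) = exp(1.8012) = 6.0572.
m_f = m₀ / 6.0572 = 137 / 6.0572 = 22.6177 t.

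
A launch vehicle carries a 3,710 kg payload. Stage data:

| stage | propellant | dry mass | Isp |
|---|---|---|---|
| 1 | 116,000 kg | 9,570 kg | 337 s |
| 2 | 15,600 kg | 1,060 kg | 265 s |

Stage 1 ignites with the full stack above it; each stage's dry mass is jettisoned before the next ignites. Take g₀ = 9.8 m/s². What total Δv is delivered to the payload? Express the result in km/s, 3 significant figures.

Ignition mass of stage 1 = 116,000+9,570 + 15,600+1,060 + 3,710 = 145,940 kg.
Stage 1: m₀ = 145,940 kg, m_f = 145,940 − 116,000 = 29,940 kg; Δv = 337×9.8×ln(4.874) = 3302.6×1.5840 ≈ 5231 m/s.
Stage 2: m₀ = 20,370 kg, m_f = 20,370 − 15,600 = 4,770 kg; Δv = 265×9.8×ln(4.27) = 2597.0×1.4517 ≈ 3770 m/s.
Total Δv = 5231 + 3770 = 9001 m/s.

Δv ≈ 9.00 km/s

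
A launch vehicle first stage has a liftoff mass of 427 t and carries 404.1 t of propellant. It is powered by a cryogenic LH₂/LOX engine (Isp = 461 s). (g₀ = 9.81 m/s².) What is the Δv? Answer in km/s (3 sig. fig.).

Δv ≈ 13.2 km/s

v_e = Isp · g₀ = 461 × 9.81 = 4522.4 m/s.
m_f = m₀ − m_prop = 427 − 404.1 = 22.9 t.
By the Tsiolkovsky rocket equation, Δv = v_e · ln(m₀/m_f) = 4522.4 × ln(18.65) = 4522.4 × 2.9256 ≈ 13231.0 m/s.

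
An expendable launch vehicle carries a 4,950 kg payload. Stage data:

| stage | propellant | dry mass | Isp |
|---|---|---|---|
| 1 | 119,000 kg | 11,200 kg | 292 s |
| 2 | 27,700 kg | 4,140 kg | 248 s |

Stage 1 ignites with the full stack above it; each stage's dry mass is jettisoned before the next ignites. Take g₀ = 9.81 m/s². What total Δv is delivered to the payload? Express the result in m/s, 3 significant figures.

Δv ≈ 6970 m/s

Ignition mass of stage 1 = 119,000+11,200 + 27,700+4,140 + 4,950 = 166,990 kg.
Stage 1: m₀ = 166,990 kg, m_f = 166,990 − 119,000 = 47,990 kg; Δv = 292×9.81×ln(3.48) = 2864.5×1.2469 ≈ 3572 m/s.
Stage 2: m₀ = 36,790 kg, m_f = 36,790 − 27,700 = 9,090 kg; Δv = 248×9.81×ln(4.047) = 2432.9×1.3981 ≈ 3401 m/s.
Total Δv = 3572 + 3401 = 6973 m/s.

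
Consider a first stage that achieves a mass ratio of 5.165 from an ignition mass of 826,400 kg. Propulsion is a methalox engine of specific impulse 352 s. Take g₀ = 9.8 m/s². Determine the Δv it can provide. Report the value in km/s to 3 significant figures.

v_e = Isp · g₀ = 352 × 9.8 = 3449.6 m/s.
From the ideal rocket equation, Δv = v_e · ln(5.165) = 3449.6 × 1.6419 ≈ 5663.9 m/s.

Δv ≈ 5.66 km/s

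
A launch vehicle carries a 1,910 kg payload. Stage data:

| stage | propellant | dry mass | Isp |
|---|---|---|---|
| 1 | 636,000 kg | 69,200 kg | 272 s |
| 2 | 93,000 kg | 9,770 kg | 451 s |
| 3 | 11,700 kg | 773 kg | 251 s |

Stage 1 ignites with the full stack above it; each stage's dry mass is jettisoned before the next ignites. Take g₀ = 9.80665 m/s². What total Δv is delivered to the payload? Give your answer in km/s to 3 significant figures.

Ignition mass of stage 1 = 636,000+69,200 + 93,000+9,770 + 11,700+773 + 1,910 = 822,353 kg.
Stage 1: m₀ = 822,353 kg, m_f = 822,353 − 636,000 = 186,353 kg; Δv = 272×9.80665×ln(4.413) = 2667.4×1.4845 ≈ 3960 m/s.
Stage 2: m₀ = 117,153 kg, m_f = 117,153 − 93,000 = 24,153 kg; Δv = 451×9.80665×ln(4.85) = 4422.8×1.5791 ≈ 6984 m/s.
Stage 3: m₀ = 14,383 kg, m_f = 14,383 − 11,700 = 2,683 kg; Δv = 251×9.80665×ln(5.361) = 2461.5×1.6791 ≈ 4133 m/s.
Total Δv = 3960 + 6984 + 4133 = 15077 m/s.

Δv ≈ 15.1 km/s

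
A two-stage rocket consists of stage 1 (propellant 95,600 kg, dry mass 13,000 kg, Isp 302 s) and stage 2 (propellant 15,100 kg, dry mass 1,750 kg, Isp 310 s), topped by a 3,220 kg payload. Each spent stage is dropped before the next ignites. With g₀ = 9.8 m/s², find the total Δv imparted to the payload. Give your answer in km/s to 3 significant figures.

Δv ≈ 8.26 km/s

Ignition mass of stage 1 = 95,600+13,000 + 15,100+1,750 + 3,220 = 128,670 kg.
Stage 1: m₀ = 128,670 kg, m_f = 128,670 − 95,600 = 33,070 kg; Δv = 302×9.8×ln(3.891) = 2959.6×1.3586 ≈ 4021 m/s.
Stage 2: m₀ = 20,070 kg, m_f = 20,070 − 15,100 = 4,970 kg; Δv = 310×9.8×ln(4.038) = 3038.0×1.3958 ≈ 4240 m/s.
Total Δv = 4021 + 4240 = 8261 m/s.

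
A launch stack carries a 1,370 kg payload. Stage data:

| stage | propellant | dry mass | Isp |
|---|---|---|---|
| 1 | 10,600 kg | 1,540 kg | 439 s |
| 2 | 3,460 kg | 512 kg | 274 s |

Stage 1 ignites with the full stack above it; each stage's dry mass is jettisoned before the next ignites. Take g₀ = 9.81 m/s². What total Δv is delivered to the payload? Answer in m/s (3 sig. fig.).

Δv ≈ 6820 m/s

Ignition mass of stage 1 = 10,600+1,540 + 3,460+512 + 1,370 = 17,482 kg.
Stage 1: m₀ = 17,482 kg, m_f = 17,482 − 10,600 = 6,882 kg; Δv = 439×9.81×ln(2.54) = 4306.6×0.9323 ≈ 4015 m/s.
Stage 2: m₀ = 5,342 kg, m_f = 5,342 − 3,460 = 1,882 kg; Δv = 274×9.81×ln(2.838) = 2687.9×1.0433 ≈ 2804 m/s.
Total Δv = 4015 + 2804 = 6819 m/s.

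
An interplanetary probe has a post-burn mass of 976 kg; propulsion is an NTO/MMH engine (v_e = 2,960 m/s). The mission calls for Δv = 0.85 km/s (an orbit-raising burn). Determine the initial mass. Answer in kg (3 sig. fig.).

m₀/m_f = exp(Δv / v_e) = exp(850 / 2960.0) = exp(0.2872) = 1.3326.
m₀ = m_f × 1.3326 = 976 × 1.3326 = 1,300.62 kg.

initial mass ≈ 1300 kg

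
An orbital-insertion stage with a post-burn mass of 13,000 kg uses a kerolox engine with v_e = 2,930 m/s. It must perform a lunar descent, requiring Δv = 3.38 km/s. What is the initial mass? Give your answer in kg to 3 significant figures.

m₀/m_f = exp(Δv / v_e) = exp(3380 / 2930.0) = exp(1.1536) = 3.1695.
m₀ = m_f × 3.1695 = 13,000 × 3.1695 = 41,203.5 kg.

initial mass ≈ 41200 kg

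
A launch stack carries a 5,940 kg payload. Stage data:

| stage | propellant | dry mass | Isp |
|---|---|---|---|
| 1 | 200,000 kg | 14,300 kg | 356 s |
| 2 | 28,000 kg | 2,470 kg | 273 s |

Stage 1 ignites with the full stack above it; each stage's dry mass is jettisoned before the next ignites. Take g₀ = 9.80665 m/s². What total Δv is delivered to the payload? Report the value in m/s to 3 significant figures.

Δv ≈ 9500 m/s

Ignition mass of stage 1 = 200,000+14,300 + 28,000+2,470 + 5,940 = 250,710 kg.
Stage 1: m₀ = 250,710 kg, m_f = 250,710 − 200,000 = 50,710 kg; Δv = 356×9.80665×ln(4.944) = 3491.2×1.5982 ≈ 5579 m/s.
Stage 2: m₀ = 36,410 kg, m_f = 36,410 − 28,000 = 8,410 kg; Δv = 273×9.80665×ln(4.329) = 2677.2×1.4654 ≈ 3923 m/s.
Total Δv = 5579 + 3923 = 9502 m/s.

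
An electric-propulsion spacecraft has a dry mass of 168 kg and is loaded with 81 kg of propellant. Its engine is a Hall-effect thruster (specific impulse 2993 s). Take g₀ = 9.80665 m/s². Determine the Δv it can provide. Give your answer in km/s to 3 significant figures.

v_e = Isp · g₀ = 2993 × 9.80665 = 29351.3 m/s.
m₀ = m_dry + m_prop = 168 + 81 = 249 kg.
From the ideal rocket equation, Δv = v_e · ln(m₀/m_f) = 29351.3 × ln(1.482) = 29351.3 × 0.3935 ≈ 11549.4 m/s.

Δv ≈ 11.5 km/s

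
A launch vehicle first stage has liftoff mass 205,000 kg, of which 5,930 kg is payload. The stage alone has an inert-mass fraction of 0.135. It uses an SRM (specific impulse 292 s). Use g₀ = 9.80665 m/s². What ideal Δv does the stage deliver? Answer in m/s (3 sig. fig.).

Stage wet mass = m₀ − payload = 205,000 − 5,930 = 199,070 kg.
Stage dry mass = ε × stage wet mass = 0.135 × 199,070 = 26,874.5 kg.
Burnout mass m_f = stage dry + payload = 26,874.5 + 5,930 = 32,804.5 kg.
v_e = Isp · g₀ = 292 × 9.80665 = 2863.5 m/s.
Δv = v_e · ln(205,000/32,804.5) = 2863.5 × ln(6.249) = 2863.5 × 1.8324 ≈ 5247 m/s.

Δv ≈ 5250 m/s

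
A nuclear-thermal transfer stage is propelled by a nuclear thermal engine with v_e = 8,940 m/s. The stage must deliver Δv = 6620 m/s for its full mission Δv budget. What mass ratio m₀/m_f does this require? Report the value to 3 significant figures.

mass ratio ≈ 2.10

From the ideal rocket equation, m₀/m_f = exp(Δv / v_e) = exp(6620 / 8940.0) = exp(0.7405) = 2.0970.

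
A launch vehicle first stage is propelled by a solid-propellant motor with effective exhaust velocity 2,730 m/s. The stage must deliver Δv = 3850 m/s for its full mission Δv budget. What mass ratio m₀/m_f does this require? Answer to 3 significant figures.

m₀/m_f = exp(Δv / v_e) = exp(3850 / 2730.0) = exp(1.4103) = 4.0970.

mass ratio ≈ 4.10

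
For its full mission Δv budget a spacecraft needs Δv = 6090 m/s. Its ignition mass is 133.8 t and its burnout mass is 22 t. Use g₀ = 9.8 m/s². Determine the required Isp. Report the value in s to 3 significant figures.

ln(m₀/m_f) = ln(133800/22000) = ln(6.082) = 1.8053.
Using Δv = v_e ln(m₀/m_f): v_e = Δv / ln(m₀/m_f) = 6090 / 1.8053 = 3373.4 m/s.
Isp = v_e / g₀ = 3373.4 / 9.8 = 344.2 s.

Isp ≈ 344 s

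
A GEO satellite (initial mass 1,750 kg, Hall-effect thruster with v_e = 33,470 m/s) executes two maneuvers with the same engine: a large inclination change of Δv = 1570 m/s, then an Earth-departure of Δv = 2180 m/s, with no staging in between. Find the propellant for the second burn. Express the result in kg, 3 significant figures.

After the first burn: m = 1750 × exp(−1570/33470.0) = 1750 × 0.95418 = 1,669.82 kg.
After the second burn: m = 1,669.82 × exp(−2180/33470.0) = 1,669.82 × 0.93694 = 1,564.52 kg.
Second-burn propellant = 1,669.82 − 1,564.52 = 105.3 kg.

propellant for the second burn ≈ 105 kg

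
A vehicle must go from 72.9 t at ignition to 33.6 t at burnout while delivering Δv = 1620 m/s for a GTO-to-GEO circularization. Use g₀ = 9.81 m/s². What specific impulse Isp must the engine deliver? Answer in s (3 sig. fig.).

Isp ≈ 213 s

ln(m₀/m_f) = ln(72900/33600) = ln(2.17) = 0.7746.
Rocket equation: v_e = Δv / ln(m₀/m_f) = 1620 / 0.7746 = 2091.5 m/s.
Isp = v_e / g₀ = 2091.5 / 9.81 = 213.2 s.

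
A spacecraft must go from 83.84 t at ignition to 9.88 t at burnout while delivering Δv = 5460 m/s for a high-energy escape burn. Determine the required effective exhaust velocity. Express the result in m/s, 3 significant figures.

ln(m₀/m_f) = ln(83840/9880) = ln(8.486) = 2.1384.
By the Tsiolkovsky rocket equation, v_e = Δv / ln(m₀/m_f) = 5460 / 2.1384 = 2553.3 m/s.

v_e ≈ 2550 m/s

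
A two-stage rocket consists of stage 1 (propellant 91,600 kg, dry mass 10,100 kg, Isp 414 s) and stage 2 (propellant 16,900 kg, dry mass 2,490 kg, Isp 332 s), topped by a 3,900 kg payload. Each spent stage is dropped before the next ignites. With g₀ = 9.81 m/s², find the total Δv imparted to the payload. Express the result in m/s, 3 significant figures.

Δv ≈ 9570 m/s

Ignition mass of stage 1 = 91,600+10,100 + 16,900+2,490 + 3,900 = 124,990 kg.
Stage 1: m₀ = 124,990 kg, m_f = 124,990 − 91,600 = 33,390 kg; Δv = 414×9.81×ln(3.743) = 4061.3×1.3200 ≈ 5361 m/s.
Stage 2: m₀ = 23,290 kg, m_f = 23,290 − 16,900 = 6,390 kg; Δv = 332×9.81×ln(3.645) = 3256.9×1.2933 ≈ 4212 m/s.
Total Δv = 5361 + 4212 = 9573 m/s.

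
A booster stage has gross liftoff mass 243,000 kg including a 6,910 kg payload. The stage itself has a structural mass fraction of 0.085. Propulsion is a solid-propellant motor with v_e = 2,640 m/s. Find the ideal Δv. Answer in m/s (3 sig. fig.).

Δv ≈ 5800 m/s

Stage wet mass = m₀ − payload = 243,000 − 6,910 = 236,090 kg.
Stage dry mass = ε × stage wet mass = 0.085 × 236,090 = 20,067.7 kg.
Burnout mass m_f = stage dry + payload = 20,067.7 + 6,910 = 26,977.7 kg.
Δv = v_e · ln(243,000/26,977.7) = 2640.0 × ln(9.007) = 2640.0 × 2.1981 ≈ 5803 m/s.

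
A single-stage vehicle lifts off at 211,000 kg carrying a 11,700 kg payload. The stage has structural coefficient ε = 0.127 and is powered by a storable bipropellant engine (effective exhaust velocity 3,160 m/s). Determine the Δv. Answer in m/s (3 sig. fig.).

Δv ≈ 5500 m/s

Stage wet mass = m₀ − payload = 211,000 − 11,700 = 199,300 kg.
Stage dry mass = ε × stage wet mass = 0.127 × 199,300 = 25,311.1 kg.
Burnout mass m_f = stage dry + payload = 25,311.1 + 11,700 = 37,011.1 kg.
Δv = v_e · ln(211,000/37,011.1) = 3160.0 × ln(5.701) = 3160.0 × 1.7406 ≈ 5500 m/s.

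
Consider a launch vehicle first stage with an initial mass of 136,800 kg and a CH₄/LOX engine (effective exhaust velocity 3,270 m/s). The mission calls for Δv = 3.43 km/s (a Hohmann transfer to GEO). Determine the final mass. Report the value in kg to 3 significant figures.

Rocket equation: m₀/m_f = exp(Δv / v_e) = exp(3430 / 3270.0) = exp(1.0489) = 2.8546.
m_f = m₀ / 2.8546 = 136,800 / 2.8546 = 47,922.7 kg.

final mass ≈ 47900 kg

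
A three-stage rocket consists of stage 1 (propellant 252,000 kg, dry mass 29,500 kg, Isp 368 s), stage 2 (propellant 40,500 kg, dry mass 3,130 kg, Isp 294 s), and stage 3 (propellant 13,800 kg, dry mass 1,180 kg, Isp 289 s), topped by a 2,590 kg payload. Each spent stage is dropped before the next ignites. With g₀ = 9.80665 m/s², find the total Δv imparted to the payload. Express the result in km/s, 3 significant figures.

Δv ≈ 12.3 km/s

Ignition mass of stage 1 = 252,000+29,500 + 40,500+3,130 + 13,800+1,180 + 2,590 = 342,700 kg.
Stage 1: m₀ = 342,700 kg, m_f = 342,700 − 252,000 = 90,700 kg; Δv = 368×9.80665×ln(3.778) = 3608.8×1.3293 ≈ 4797 m/s.
Stage 2: m₀ = 61,200 kg, m_f = 61,200 − 40,500 = 20,700 kg; Δv = 294×9.80665×ln(2.957) = 2883.2×1.0840 ≈ 3125 m/s.
Stage 3: m₀ = 17,570 kg, m_f = 17,570 − 13,800 = 3,770 kg; Δv = 289×9.80665×ln(4.66) = 2834.1×1.5391 ≈ 4362 m/s.
Total Δv = 4797 + 3125 + 4362 = 12284 m/s.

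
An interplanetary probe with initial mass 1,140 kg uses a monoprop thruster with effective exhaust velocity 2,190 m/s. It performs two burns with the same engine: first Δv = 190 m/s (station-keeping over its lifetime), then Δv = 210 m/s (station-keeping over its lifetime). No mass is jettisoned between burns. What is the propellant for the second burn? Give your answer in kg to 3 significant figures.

After the first burn: m = 1140 × exp(−190/2190.0) = 1140 × 0.91690 = 1,045.27 kg.
After the second burn: m = 1,045.27 × exp(−210/2190.0) = 1,045.27 × 0.90856 = 949.691 kg.
Second-burn propellant = 1,045.27 − 949.691 = 95.579 kg.

propellant for the second burn ≈ 95.6 kg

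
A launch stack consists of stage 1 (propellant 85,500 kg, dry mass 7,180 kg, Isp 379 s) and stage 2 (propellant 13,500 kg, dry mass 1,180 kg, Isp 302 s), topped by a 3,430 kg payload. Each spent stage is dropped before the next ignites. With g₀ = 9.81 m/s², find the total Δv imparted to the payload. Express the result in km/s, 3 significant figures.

Δv ≈ 9.55 km/s

Ignition mass of stage 1 = 85,500+7,180 + 13,500+1,180 + 3,430 = 110,790 kg.
Stage 1: m₀ = 110,790 kg, m_f = 110,790 − 85,500 = 25,290 kg; Δv = 379×9.81×ln(4.381) = 3718.0×1.4772 ≈ 5492 m/s.
Stage 2: m₀ = 18,110 kg, m_f = 18,110 − 13,500 = 4,610 kg; Δv = 302×9.81×ln(3.928) = 2962.6×1.3682 ≈ 4054 m/s.
Total Δv = 5492 + 4054 = 9546 m/s.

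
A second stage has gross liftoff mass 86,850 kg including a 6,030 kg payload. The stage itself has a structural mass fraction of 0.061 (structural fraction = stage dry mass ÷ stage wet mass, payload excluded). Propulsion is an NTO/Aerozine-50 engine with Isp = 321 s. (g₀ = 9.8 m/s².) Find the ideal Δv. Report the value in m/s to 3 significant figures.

Δv ≈ 6510 m/s

Stage wet mass = m₀ − payload = 86,850 − 6,030 = 80,820 kg.
Stage dry mass = ε × stage wet mass = 0.061 × 80,820 = 4,930.02 kg.
Burnout mass m_f = stage dry + payload = 4,930.02 + 6,030 = 10,960.02 kg.
v_e = Isp · g₀ = 321 × 9.8 = 3145.8 m/s.
By the Tsiolkovsky rocket equation, Δv = v_e · ln(86,850/10,960.02) = 3145.8 × ln(7.924) = 3145.8 × 2.0699 ≈ 6512 m/s.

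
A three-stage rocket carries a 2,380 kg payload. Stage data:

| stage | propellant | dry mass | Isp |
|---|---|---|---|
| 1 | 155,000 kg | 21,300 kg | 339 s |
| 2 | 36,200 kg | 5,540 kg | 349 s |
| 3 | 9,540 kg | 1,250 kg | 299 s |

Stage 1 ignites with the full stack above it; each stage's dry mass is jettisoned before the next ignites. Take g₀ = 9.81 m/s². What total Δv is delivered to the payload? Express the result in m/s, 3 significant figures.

Ignition mass of stage 1 = 155,000+21,300 + 36,200+5,540 + 9,540+1,250 + 2,380 = 231,210 kg.
Stage 1: m₀ = 231,210 kg, m_f = 231,210 − 155,000 = 76,210 kg; Δv = 339×9.81×ln(3.034) = 3325.6×1.1098 ≈ 3691 m/s.
Stage 2: m₀ = 54,910 kg, m_f = 54,910 − 36,200 = 18,710 kg; Δv = 349×9.81×ln(2.935) = 3423.7×1.0766 ≈ 3686 m/s.
Stage 3: m₀ = 13,170 kg, m_f = 13,170 − 9,540 = 3,630 kg; Δv = 299×9.81×ln(3.628) = 2933.2×1.2887 ≈ 3780 m/s.
Total Δv = 3691 + 3686 + 3780 = 11157 m/s.

Δv ≈ 11200 m/s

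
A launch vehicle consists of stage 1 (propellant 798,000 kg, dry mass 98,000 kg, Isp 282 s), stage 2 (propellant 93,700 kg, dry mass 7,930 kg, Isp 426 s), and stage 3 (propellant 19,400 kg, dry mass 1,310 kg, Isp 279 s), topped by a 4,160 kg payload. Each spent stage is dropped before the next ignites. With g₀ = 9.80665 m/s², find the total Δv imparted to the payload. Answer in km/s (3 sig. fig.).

Δv ≈ 14.0 km/s

Ignition mass of stage 1 = 798,000+98,000 + 93,700+7,930 + 19,400+1,310 + 4,160 = 1,022,500 kg.
Stage 1: m₀ = 1,022,500 kg, m_f = 1,022,500 − 798,000 = 224,500 kg; Δv = 282×9.80665×ln(4.555) = 2765.5×1.5161 ≈ 4193 m/s.
Stage 2: m₀ = 126,500 kg, m_f = 126,500 − 93,700 = 32,800 kg; Δv = 426×9.80665×ln(3.857) = 4177.6×1.3498 ≈ 5639 m/s.
Stage 3: m₀ = 24,870 kg, m_f = 24,870 − 19,400 = 5,470 kg; Δv = 279×9.80665×ln(4.547) = 2736.1×1.5144 ≈ 4143 m/s.
Total Δv = 4193 + 5639 + 4143 = 13975 m/s.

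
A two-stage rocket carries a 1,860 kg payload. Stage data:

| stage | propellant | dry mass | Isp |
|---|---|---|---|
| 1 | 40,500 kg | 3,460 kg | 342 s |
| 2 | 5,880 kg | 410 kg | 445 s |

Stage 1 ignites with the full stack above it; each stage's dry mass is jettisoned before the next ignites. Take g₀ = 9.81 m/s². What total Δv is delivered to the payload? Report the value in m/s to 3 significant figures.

Δv ≈ 10600 m/s

Ignition mass of stage 1 = 40,500+3,460 + 5,880+410 + 1,860 = 52,110 kg.
Stage 1: m₀ = 52,110 kg, m_f = 52,110 − 40,500 = 11,610 kg; Δv = 342×9.81×ln(4.488) = 3355.0×1.5015 ≈ 5038 m/s.
Stage 2: m₀ = 8,150 kg, m_f = 8,150 − 5,880 = 2,270 kg; Δv = 445×9.81×ln(3.59) = 4365.4×1.2782 ≈ 5580 m/s.
Total Δv = 5038 + 5580 = 10618 m/s.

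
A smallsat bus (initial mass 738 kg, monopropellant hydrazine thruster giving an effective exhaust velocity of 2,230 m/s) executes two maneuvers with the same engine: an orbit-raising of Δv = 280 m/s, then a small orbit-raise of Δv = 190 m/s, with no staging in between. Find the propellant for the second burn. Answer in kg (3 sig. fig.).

After the first burn: m = 738 × exp(−280/2230.0) = 738 × 0.88200 = 650.916 kg.
After the second burn: m = 650.916 × exp(−190/2230.0) = 650.916 × 0.91833 = 597.756 kg.
Second-burn propellant = 650.916 − 597.756 = 53.16 kg.

propellant for the second burn ≈ 53.2 kg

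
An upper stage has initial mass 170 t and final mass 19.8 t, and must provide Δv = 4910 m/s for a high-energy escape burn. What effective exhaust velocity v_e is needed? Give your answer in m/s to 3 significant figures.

ln(m₀/m_f) = ln(170000/19800) = ln(8.586) = 2.1501.
By the Tsiolkovsky rocket equation, v_e = Δv / ln(m₀/m_f) = 4910 / 2.1501 = 2283.6 m/s.

v_e ≈ 2280 m/s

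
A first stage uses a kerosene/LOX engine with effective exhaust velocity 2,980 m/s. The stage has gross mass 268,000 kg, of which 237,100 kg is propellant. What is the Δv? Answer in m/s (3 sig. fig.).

m_f = m₀ − m_prop = 268,000 − 237,100 = 30,900 kg.
Rocket equation: Δv = v_e · ln(m₀/m_f) = 2980.0 × ln(8.673) = 2980.0 × 2.1602 ≈ 6437.5 m/s.

Δv ≈ 6440 m/s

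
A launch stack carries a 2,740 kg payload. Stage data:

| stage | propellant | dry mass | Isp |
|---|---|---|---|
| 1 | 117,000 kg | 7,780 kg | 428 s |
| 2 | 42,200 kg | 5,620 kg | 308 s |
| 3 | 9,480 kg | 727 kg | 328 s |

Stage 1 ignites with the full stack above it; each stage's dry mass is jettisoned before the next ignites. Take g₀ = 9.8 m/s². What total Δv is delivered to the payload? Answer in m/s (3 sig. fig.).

Δv ≈ 12000 m/s

Ignition mass of stage 1 = 117,000+7,780 + 42,200+5,620 + 9,480+727 + 2,740 = 185,547 kg.
Stage 1: m₀ = 185,547 kg, m_f = 185,547 − 117,000 = 68,547 kg; Δv = 428×9.8×ln(2.707) = 4194.4×0.9958 ≈ 4177 m/s.
Stage 2: m₀ = 60,767 kg, m_f = 60,767 − 42,200 = 18,567 kg; Δv = 308×9.8×ln(3.273) = 3018.4×1.1857 ≈ 3579 m/s.
Stage 3: m₀ = 12,947 kg, m_f = 12,947 − 9,480 = 3,467 kg; Δv = 328×9.8×ln(3.734) = 3214.4×1.3176 ≈ 4235 m/s.
Total Δv = 4177 + 3579 + 4235 = 11991 m/s.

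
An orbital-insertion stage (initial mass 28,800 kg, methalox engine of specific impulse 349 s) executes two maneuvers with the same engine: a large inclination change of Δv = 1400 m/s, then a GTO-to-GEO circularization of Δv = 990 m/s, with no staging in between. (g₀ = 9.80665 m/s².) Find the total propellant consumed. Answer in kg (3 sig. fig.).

v_e = Isp · g₀ = 349 × 9.80665 = 3422.5 m/s.
After the first burn: m = 28800 × exp(−1400/3422.5) = 28800 × 0.66428 = 19,131.3 kg.
After the second burn: m = 19,131.3 × exp(−990/3422.5) = 19,131.3 × 0.74882 = 14,325.9 kg.
Total propellant = m₀ − m_final = 28800 − 14,325.9 = 14,474.1 kg.

total propellant consumed ≈ 14500 kg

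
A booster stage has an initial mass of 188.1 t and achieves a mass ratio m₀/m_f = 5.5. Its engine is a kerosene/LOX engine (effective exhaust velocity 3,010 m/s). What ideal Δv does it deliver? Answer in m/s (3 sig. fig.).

Δv ≈ 5130 m/s

Δv = v_e · ln(5.5) = 3010.0 × 1.7047 ≈ 5131.3 m/s.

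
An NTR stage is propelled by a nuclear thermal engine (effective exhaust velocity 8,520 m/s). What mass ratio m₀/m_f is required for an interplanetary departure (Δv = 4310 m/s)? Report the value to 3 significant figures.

Rocket equation: m₀/m_f = exp(Δv / v_e) = exp(4310 / 8520.0) = exp(0.5059) = 1.6584.

mass ratio ≈ 1.66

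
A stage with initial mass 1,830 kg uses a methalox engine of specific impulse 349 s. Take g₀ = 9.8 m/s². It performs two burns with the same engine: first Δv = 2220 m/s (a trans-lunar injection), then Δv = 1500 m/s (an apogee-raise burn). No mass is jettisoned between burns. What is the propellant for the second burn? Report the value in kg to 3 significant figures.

propellant for the second burn ≈ 339 kg

v_e = Isp · g₀ = 349 × 9.8 = 3420.2 m/s.
After the first burn: m = 1830 × exp(−2220/3420.2) = 1830 × 0.52252 = 956.212 kg.
After the second burn: m = 956.212 × exp(−1500/3420.2) = 956.212 × 0.64496 = 616.718 kg.
Second-burn propellant = 956.212 − 616.718 = 339.494 kg.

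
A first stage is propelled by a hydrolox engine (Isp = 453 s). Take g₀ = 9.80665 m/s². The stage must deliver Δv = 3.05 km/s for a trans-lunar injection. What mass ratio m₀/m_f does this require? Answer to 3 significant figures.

mass ratio ≈ 1.99

v_e = Isp · g₀ = 453 × 9.80665 = 4442.4 m/s.
Using Δv = v_e ln(m₀/m_f): m₀/m_f = exp(Δv / v_e) = exp(3050 / 4442.4) = exp(0.6866) = 1.9869.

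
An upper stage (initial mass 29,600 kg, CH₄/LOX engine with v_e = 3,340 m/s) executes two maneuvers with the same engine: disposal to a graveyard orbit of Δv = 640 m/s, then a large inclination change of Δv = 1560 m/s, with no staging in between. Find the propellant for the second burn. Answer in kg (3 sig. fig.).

After the first burn: m = 29600 × exp(−640/3340.0) = 29600 × 0.82562 = 24,438.4 kg.
After the second burn: m = 24,438.4 × exp(−1560/3340.0) = 24,438.4 × 0.62684 = 15,319 kg.
Second-burn propellant = 24,438.4 − 15,319 = 9,119.4 kg.

propellant for the second burn ≈ 9120 kg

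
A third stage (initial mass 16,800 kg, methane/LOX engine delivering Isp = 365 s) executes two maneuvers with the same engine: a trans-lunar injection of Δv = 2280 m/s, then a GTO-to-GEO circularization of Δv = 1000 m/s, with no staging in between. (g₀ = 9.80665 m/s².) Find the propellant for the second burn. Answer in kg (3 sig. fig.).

propellant for the second burn ≈ 2170 kg

v_e = Isp · g₀ = 365 × 9.80665 = 3579.4 m/s.
After the first burn: m = 16800 × exp(−2280/3579.4) = 16800 × 0.52889 = 8,885.35 kg.
After the second burn: m = 8,885.35 × exp(−1000/3579.4) = 8,885.35 × 0.75626 = 6,719.63 kg.
Second-burn propellant = 8,885.35 − 6,719.63 = 2,165.72 kg.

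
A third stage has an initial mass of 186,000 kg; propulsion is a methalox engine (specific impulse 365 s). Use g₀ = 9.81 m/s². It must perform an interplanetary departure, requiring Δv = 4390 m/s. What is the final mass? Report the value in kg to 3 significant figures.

v_e = Isp · g₀ = 365 × 9.81 = 3580.7 m/s.
m₀/m_f = exp(Δv / v_e) = exp(4390 / 3580.7) = exp(1.2260) = 3.4077.
m_f = m₀ / 3.4077 = 186,000 / 3.4077 = 54,582.3 kg.

final mass ≈ 54600 kg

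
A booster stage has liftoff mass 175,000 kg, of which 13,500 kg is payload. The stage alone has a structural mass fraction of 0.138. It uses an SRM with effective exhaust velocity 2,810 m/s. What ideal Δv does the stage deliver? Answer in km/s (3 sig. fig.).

Stage wet mass = m₀ − payload = 175,000 − 13,500 = 161,500 kg.
Stage dry mass = ε × stage wet mass = 0.138 × 161,500 = 22,287 kg.
Burnout mass m_f = stage dry + payload = 22,287 + 13,500 = 35,787 kg.
Δv = v_e · ln(175,000/35,787) = 2810.0 × ln(4.89) = 2810.0 × 1.5872 ≈ 4460 m/s.

Δv ≈ 4.46 km/s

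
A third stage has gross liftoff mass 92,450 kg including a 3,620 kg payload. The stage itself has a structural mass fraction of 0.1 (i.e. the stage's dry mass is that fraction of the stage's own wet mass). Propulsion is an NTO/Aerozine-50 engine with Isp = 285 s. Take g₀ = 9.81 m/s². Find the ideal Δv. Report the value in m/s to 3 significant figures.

Δv ≈ 5590 m/s

Stage wet mass = m₀ − payload = 92,450 − 3,620 = 88,830 kg.
Stage dry mass = ε × stage wet mass = 0.1 × 88,830 = 8,883 kg.
Burnout mass m_f = stage dry + payload = 8,883 + 3,620 = 12,503 kg.
v_e = Isp · g₀ = 285 × 9.81 = 2795.9 m/s.
Δv = v_e · ln(92,450/12,503) = 2795.9 × ln(7.394) = 2795.9 × 2.0007 ≈ 5594 m/s.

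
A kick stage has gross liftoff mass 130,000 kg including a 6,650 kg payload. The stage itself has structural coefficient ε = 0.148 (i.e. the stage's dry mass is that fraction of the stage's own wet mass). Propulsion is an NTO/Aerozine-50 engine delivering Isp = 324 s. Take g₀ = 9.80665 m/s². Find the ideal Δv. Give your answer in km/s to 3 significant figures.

Stage wet mass = m₀ − payload = 130,000 − 6,650 = 123,350 kg.
Stage dry mass = ε × stage wet mass = 0.148 × 123,350 = 18,255.8 kg.
Burnout mass m_f = stage dry + payload = 18,255.8 + 6,650 = 24,905.8 kg.
v_e = Isp · g₀ = 324 × 9.80665 = 3177.4 m/s.
Δv = v_e · ln(130,000/24,905.8) = 3177.4 × ln(5.22) = 3177.4 × 1.6524 ≈ 5250 m/s.

Δv ≈ 5.25 km/s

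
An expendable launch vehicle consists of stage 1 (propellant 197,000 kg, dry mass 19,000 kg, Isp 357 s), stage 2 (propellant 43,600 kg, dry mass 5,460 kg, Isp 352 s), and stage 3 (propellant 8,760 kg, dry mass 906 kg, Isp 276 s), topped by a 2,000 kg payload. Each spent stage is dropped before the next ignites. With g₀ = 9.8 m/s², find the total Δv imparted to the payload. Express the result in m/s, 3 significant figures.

Δv ≈ 12500 m/s

Ignition mass of stage 1 = 197,000+19,000 + 43,600+5,460 + 8,760+906 + 2,000 = 276,726 kg.
Stage 1: m₀ = 276,726 kg, m_f = 276,726 − 197,000 = 79,726 kg; Δv = 357×9.8×ln(3.471) = 3498.6×1.2444 ≈ 4354 m/s.
Stage 2: m₀ = 60,726 kg, m_f = 60,726 − 43,600 = 17,126 kg; Δv = 352×9.8×ln(3.546) = 3449.6×1.2658 ≈ 4366 m/s.
Stage 3: m₀ = 11,666 kg, m_f = 11,666 − 8,760 = 2,906 kg; Δv = 276×9.8×ln(4.014) = 2704.8×1.3899 ≈ 3759 m/s.
Total Δv = 4354 + 4366 + 3759 = 12479 m/s.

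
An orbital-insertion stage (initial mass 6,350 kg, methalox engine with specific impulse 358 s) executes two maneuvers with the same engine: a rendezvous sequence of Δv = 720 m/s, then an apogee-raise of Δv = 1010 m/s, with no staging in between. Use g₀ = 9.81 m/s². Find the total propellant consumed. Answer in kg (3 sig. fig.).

total propellant consumed ≈ 2470 kg

v_e = Isp · g₀ = 358 × 9.81 = 3512.0 m/s.
After the first burn: m = 6350 × exp(−720/3512.0) = 6350 × 0.81464 = 5,172.96 kg.
After the second burn: m = 5,172.96 × exp(−1010/3512.0) = 5,172.96 × 0.75007 = 3,880.08 kg.
Total propellant = m₀ − m_final = 6350 − 3,880.08 = 2,469.92 kg.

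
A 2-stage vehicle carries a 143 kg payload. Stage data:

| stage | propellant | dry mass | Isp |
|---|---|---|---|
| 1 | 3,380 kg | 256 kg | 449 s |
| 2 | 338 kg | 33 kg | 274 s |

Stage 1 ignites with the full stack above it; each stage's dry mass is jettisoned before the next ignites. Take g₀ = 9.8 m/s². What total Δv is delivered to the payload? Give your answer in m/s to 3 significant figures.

Δv ≈ 10300 m/s

Ignition mass of stage 1 = 3,380+256 + 338+33 + 143 = 4,150 kg.
Stage 1: m₀ = 4,150 kg, m_f = 4,150 − 3,380 = 770 kg; Δv = 449×9.8×ln(5.39) = 4400.2×1.6845 ≈ 7412 m/s.
Stage 2: m₀ = 514 kg, m_f = 514 − 338 = 176 kg; Δv = 274×9.8×ln(2.92) = 2685.2×1.0717 ≈ 2878 m/s.
Total Δv = 7412 + 2878 = 10290 m/s.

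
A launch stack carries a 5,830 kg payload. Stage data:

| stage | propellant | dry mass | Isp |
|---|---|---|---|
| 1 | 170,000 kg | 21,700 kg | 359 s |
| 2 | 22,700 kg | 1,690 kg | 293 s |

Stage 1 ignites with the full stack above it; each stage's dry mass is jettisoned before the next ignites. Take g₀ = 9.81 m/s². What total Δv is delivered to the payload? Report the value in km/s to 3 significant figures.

Ignition mass of stage 1 = 170,000+21,700 + 22,700+1,690 + 5,830 = 221,920 kg.
Stage 1: m₀ = 221,920 kg, m_f = 221,920 − 170,000 = 51,920 kg; Δv = 359×9.81×ln(4.274) = 3521.8×1.4526 ≈ 5116 m/s.
Stage 2: m₀ = 30,220 kg, m_f = 30,220 − 22,700 = 7,520 kg; Δv = 293×9.81×ln(4.019) = 2874.3×1.3909 ≈ 3998 m/s.
Total Δv = 5116 + 3998 = 9114 m/s.

Δv ≈ 9.11 km/s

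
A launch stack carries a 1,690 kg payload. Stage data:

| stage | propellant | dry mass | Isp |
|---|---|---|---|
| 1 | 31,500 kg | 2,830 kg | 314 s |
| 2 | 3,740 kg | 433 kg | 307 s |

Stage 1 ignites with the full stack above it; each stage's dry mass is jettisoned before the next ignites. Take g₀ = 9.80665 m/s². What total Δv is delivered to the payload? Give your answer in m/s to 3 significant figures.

Ignition mass of stage 1 = 31,500+2,830 + 3,740+433 + 1,690 = 40,193 kg.
Stage 1: m₀ = 40,193 kg, m_f = 40,193 − 31,500 = 8,693 kg; Δv = 314×9.80665×ln(4.624) = 3079.3×1.5312 ≈ 4715 m/s.
Stage 2: m₀ = 5,863 kg, m_f = 5,863 − 3,740 = 2,123 kg; Δv = 307×9.80665×ln(2.762) = 3010.6×1.0158 ≈ 3058 m/s.
Total Δv = 4715 + 3058 = 7773 m/s.

Δv ≈ 7770 m/s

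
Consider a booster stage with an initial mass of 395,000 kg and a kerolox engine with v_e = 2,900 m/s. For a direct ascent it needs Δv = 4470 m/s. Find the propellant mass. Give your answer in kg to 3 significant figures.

propellant mass ≈ 310000 kg

By the Tsiolkovsky rocket equation, m₀/m_f = exp(Δv / v_e) = exp(4470 / 2900.0) = exp(1.5414) = 4.6710.
m_f = 395,000 / 4.6710 = 84,564.3 kg, so propellant = m₀ − m_f = 395,000 − 84,564.3 = 310,435.7 kg.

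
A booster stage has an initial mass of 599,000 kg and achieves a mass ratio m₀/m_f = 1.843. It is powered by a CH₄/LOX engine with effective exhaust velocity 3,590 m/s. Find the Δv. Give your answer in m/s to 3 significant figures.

From the ideal rocket equation, Δv = v_e · ln(1.843) = 3590.0 × 0.6114 ≈ 2194.9 m/s.

Δv ≈ 2190 m/s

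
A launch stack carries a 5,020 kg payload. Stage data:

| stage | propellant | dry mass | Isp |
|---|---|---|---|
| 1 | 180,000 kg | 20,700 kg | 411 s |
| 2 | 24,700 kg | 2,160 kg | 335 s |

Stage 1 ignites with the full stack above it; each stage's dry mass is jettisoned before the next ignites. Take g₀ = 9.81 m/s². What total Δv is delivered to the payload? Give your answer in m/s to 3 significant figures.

Δv ≈ 10900 m/s

Ignition mass of stage 1 = 180,000+20,700 + 24,700+2,160 + 5,020 = 232,580 kg.
Stage 1: m₀ = 232,580 kg, m_f = 232,580 − 180,000 = 52,580 kg; Δv = 411×9.81×ln(4.423) = 4031.9×1.4869 ≈ 5995 m/s.
Stage 2: m₀ = 31,880 kg, m_f = 31,880 − 24,700 = 7,180 kg; Δv = 335×9.81×ln(4.44) = 3286.4×1.4907 ≈ 4899 m/s.
Total Δv = 5995 + 4899 = 10894 m/s.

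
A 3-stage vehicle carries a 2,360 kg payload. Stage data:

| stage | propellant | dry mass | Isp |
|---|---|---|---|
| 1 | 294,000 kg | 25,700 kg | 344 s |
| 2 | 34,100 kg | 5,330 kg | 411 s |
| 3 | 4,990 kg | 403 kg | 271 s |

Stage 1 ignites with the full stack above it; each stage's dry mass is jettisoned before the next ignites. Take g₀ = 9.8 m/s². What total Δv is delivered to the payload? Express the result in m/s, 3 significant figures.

Ignition mass of stage 1 = 294,000+25,700 + 34,100+5,330 + 4,990+403 + 2,360 = 366,883 kg.
Stage 1: m₀ = 366,883 kg, m_f = 366,883 − 294,000 = 72,883 kg; Δv = 344×9.8×ln(5.034) = 3371.2×1.6162 ≈ 5448 m/s.
Stage 2: m₀ = 47,183 kg, m_f = 47,183 − 34,100 = 13,083 kg; Δv = 411×9.8×ln(3.606) = 4027.8×1.2827 ≈ 5167 m/s.
Stage 3: m₀ = 7,753 kg, m_f = 7,753 − 4,990 = 2,763 kg; Δv = 271×9.8×ln(2.806) = 2655.8×1.0318 ≈ 2740 m/s.
Total Δv = 5448 + 5167 + 2740 = 13355 m/s.

Δv ≈ 13400 m/s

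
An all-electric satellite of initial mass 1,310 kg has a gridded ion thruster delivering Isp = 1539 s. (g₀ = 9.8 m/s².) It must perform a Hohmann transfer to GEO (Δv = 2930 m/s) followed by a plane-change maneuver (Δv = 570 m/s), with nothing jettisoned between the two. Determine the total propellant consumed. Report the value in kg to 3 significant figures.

total propellant consumed ≈ 271 kg

v_e = Isp · g₀ = 1539 × 9.8 = 15082.2 m/s.
After the first burn: m = 1310 × exp(−2930/15082.2) = 1310 × 0.82344 = 1,078.71 kg.
After the second burn: m = 1,078.71 × exp(−570/15082.2) = 1,078.71 × 0.96291 = 1,038.7 kg.
Total propellant = m₀ − m_final = 1310 − 1,038.7 = 271.3 kg.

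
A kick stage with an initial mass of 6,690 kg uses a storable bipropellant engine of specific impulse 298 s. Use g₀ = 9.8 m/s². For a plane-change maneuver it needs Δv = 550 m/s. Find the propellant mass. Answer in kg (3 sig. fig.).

propellant mass ≈ 1150 kg

v_e = Isp · g₀ = 298 × 9.8 = 2920.4 m/s.
Rocket equation: m₀/m_f = exp(Δv / v_e) = exp(550 / 2920.4) = exp(0.1883) = 1.2072.
m_f = 6,690 / 1.2072 = 5,541.75 kg, so propellant = m₀ − m_f = 6,690 − 5,541.75 = 1,148.25 kg.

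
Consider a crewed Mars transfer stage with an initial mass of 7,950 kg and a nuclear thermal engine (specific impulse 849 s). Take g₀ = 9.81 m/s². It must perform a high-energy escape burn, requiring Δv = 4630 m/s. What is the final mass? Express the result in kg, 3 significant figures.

v_e = Isp · g₀ = 849 × 9.81 = 8328.7 m/s.
Using Δv = v_e ln(m₀/m_f): m₀/m_f = exp(Δv / v_e) = exp(4630 / 8328.7) = exp(0.5559) = 1.7435.
m_f = m₀ / 1.7435 = 7,950 / 1.7435 = 4,559.79 kg.

final mass ≈ 4560 kg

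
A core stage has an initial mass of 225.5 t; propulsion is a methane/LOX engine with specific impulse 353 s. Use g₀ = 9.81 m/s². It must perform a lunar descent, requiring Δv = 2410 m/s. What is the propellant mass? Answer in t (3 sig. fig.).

propellant mass ≈ 113 t

v_e = Isp · g₀ = 353 × 9.81 = 3462.9 m/s.
By the Tsiolkovsky rocket equation, m₀/m_f = exp(Δv / v_e) = exp(2410 / 3462.9) = exp(0.6959) = 2.0056.
m_f = 225.5 / 2.0056 = 112.435 t, so propellant = m₀ − m_f = 225.5 − 112.435 = 113.065 t.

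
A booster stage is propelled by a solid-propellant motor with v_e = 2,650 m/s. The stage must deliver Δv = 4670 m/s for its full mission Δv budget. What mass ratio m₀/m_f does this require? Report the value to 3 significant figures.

m₀/m_f = exp(Δv / v_e) = exp(4670 / 2650.0) = exp(1.7623) = 5.8256.

mass ratio ≈ 5.83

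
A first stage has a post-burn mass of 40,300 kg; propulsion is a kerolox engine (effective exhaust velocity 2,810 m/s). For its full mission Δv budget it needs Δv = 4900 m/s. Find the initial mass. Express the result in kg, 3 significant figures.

m₀/m_f = exp(Δv / v_e) = exp(4900 / 2810.0) = exp(1.7438) = 5.7189.
m₀ = m_f × 5.7189 = 40,300 × 5.7189 = 230,472 kg.

initial mass ≈ 230000 kg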